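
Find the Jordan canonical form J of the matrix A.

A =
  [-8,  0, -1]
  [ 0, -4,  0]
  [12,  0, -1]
J_1(-5) ⊕ J_1(-4) ⊕ J_1(-4)

The characteristic polynomial is
  det(x·I − A) = x^3 + 13*x^2 + 56*x + 80 = (x + 4)^2*(x + 5)

Eigenvalues and multiplicities (the geometric multiplicity of λ is n − rank(A − λI), which equals the number of Jordan blocks for λ):
  λ = -5: algebraic multiplicity = 1, geometric multiplicity = 1
  λ = -4: algebraic multiplicity = 2, geometric multiplicity = 2

Determining the block sizes for each eigenvalue:
  λ = -5: one block (gm = 1), so the single block has size am = 1 → block sizes [1]
  λ = -4: gm = am = 2, so every block has size 1 → block sizes [1, 1]

Assembling the blocks gives a Jordan form
J =
  [-5,  0,  0]
  [ 0, -4,  0]
  [ 0,  0, -4]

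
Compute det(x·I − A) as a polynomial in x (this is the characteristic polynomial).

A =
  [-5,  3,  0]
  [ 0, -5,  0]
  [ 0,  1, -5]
x^3 + 15*x^2 + 75*x + 125

Expanding det(x·I − A) (e.g. by cofactor expansion or by noting that A is similar to its Jordan form J, which has the same characteristic polynomial as A) gives
  χ_A(x) = x^3 + 15*x^2 + 75*x + 125
which factors as (x + 5)^3. The eigenvalues (with algebraic multiplicities) are λ = -5 with multiplicity 3.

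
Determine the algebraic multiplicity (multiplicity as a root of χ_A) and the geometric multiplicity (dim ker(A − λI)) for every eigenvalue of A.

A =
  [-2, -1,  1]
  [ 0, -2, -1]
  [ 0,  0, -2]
λ = -2: alg = 3, geom = 1

Step 1 — factor the characteristic polynomial to read off the algebraic multiplicities:
  χ_A(x) = (x + 2)^3

Step 2 — compute geometric multiplicities via the rank-nullity identity g(λ) = n − rank(A − λI):
  rank(A − (-2)·I) = 2, so dim ker(A − (-2)·I) = n − 2 = 1

Summary:
  λ = -2: algebraic multiplicity = 3, geometric multiplicity = 1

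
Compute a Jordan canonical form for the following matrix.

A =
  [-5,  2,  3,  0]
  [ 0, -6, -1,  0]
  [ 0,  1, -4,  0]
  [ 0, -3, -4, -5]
J_3(-5) ⊕ J_1(-5)

The characteristic polynomial is
  det(x·I − A) = x^4 + 20*x^3 + 150*x^2 + 500*x + 625 = (x + 5)^4

Eigenvalues and multiplicities (the geometric multiplicity of λ is n − rank(A − λI), which equals the number of Jordan blocks for λ):
  λ = -5: algebraic multiplicity = 4, geometric multiplicity = 2

Determining the block sizes for each eigenvalue:
  λ = -5: with am = 4 and gm = 2, the partition is not yet determined (e.g. several partitions of 4 into 2 parts exist). Let N = A − (-5)·I. Computing rank(N^1) = 2, rank(N^2) = 1, rank(N^3) = 0; the number of blocks of size ≥ j is rank(N^{j−1}) − rank(N^j), giving [2, 1, 1]. So we have 1 block(s) of size 3, 1 block(s) of size 1 → block sizes [3, 1]

Assembling the blocks gives a Jordan form
J =
  [-5,  1,  0,  0]
  [ 0, -5,  1,  0]
  [ 0,  0, -5,  0]
  [ 0,  0,  0, -5]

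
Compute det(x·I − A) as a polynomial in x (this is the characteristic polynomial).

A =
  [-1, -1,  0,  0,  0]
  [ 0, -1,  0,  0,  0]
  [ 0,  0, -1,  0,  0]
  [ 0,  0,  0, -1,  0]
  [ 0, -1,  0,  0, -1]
x^5 + 5*x^4 + 10*x^3 + 10*x^2 + 5*x + 1

Expanding det(x·I − A) (e.g. by cofactor expansion or by noting that A is similar to its Jordan form J, which has the same characteristic polynomial as A) gives
  χ_A(x) = x^5 + 5*x^4 + 10*x^3 + 10*x^2 + 5*x + 1
which factors as (x + 1)^5. The eigenvalues (with algebraic multiplicities) are λ = -1 with multiplicity 5.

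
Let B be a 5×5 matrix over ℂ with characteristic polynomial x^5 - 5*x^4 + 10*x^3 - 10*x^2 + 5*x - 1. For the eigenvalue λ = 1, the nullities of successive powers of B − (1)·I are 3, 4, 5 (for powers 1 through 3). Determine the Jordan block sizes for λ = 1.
Block sizes for λ = 1: [3, 1, 1]

From the dimensions of kernels of powers, the number of Jordan blocks of size at least j is d_j − d_{j−1} where d_j = dim ker(N^j) (with d_0 = 0). Computing the differences gives [3, 1, 1].
The number of blocks of size exactly k is (#blocks of size ≥ k) − (#blocks of size ≥ k + 1), so the partition is: 2 block(s) of size 1, 1 block(s) of size 3.
In nonincreasing order the block sizes are [3, 1, 1].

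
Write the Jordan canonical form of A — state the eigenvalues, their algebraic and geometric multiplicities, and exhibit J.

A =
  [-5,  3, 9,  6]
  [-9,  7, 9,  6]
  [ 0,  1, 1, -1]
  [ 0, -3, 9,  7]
J_2(1) ⊕ J_1(4) ⊕ J_1(4)

The characteristic polynomial is
  det(x·I − A) = x^4 - 10*x^3 + 33*x^2 - 40*x + 16 = (x - 4)^2*(x - 1)^2

Eigenvalues and multiplicities (the geometric multiplicity of λ is n − rank(A − λI), which equals the number of Jordan blocks for λ):
  λ = 1: algebraic multiplicity = 2, geometric multiplicity = 1
  λ = 4: algebraic multiplicity = 2, geometric multiplicity = 2

Determining the block sizes for each eigenvalue:
  λ = 1: one block (gm = 1), so the single block has size am = 2 → block sizes [2]
  λ = 4: gm = am = 2, so every block has size 1 → block sizes [1, 1]

Assembling the blocks gives a Jordan form
J =
  [1, 1, 0, 0]
  [0, 1, 0, 0]
  [0, 0, 4, 0]
  [0, 0, 0, 4]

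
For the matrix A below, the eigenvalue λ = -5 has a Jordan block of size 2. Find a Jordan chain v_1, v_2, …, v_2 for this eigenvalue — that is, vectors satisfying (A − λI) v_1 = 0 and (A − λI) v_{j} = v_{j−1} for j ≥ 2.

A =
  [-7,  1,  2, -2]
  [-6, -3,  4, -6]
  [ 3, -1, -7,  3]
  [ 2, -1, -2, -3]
A Jordan chain for λ = -5 of length 2:
v_1 = (-2, -6, 3, 2)ᵀ
v_2 = (1, 0, 0, 0)ᵀ

Let N = A − (-5)·I. We want v_2 with N^2 v_2 = 0 but N^1 v_2 ≠ 0; then v_{j-1} := N · v_j for j = 2, …, 2.

Pick v_2 = (1, 0, 0, 0)ᵀ.
Then v_1 = N · v_2 = (-2, -6, 3, 2)ᵀ.

Sanity check: (A − (-5)·I) v_1 = (0, 0, 0, 0)ᵀ = 0. ✓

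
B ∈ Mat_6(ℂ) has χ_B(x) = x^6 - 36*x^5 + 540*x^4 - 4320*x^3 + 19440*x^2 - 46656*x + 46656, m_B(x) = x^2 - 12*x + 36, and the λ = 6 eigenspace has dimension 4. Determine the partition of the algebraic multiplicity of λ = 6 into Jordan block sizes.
Block sizes for λ = 6: [2, 2, 1, 1]

Step 1 — from the characteristic polynomial, algebraic multiplicity of λ = 6 is 6. From dim ker(B − (6)·I) = 4, there are exactly 4 Jordan blocks for λ = 6.
Step 2 — from the minimal polynomial, the factor (x − 6)^2 tells us the largest block for λ = 6 has size 2.
Step 3 — with total size 6, 4 blocks, and largest block 2, the block sizes (in nonincreasing order) are [2, 2, 1, 1].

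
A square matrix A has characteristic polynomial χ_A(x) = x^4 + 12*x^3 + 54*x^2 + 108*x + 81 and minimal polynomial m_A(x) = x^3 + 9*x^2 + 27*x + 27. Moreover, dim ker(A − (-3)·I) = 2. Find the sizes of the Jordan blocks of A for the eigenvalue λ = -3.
Block sizes for λ = -3: [3, 1]

Step 1 — from the characteristic polynomial, algebraic multiplicity of λ = -3 is 4. From dim ker(A − (-3)·I) = 2, there are exactly 2 Jordan blocks for λ = -3.
Step 2 — from the minimal polynomial, the factor (x + 3)^3 tells us the largest block for λ = -3 has size 3.
Step 3 — with total size 4, 2 blocks, and largest block 3, the block sizes (in nonincreasing order) are [3, 1].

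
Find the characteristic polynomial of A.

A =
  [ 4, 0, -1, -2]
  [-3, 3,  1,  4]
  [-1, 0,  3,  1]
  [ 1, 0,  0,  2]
x^4 - 12*x^3 + 54*x^2 - 108*x + 81

Expanding det(x·I − A) (e.g. by cofactor expansion or by noting that A is similar to its Jordan form J, which has the same characteristic polynomial as A) gives
  χ_A(x) = x^4 - 12*x^3 + 54*x^2 - 108*x + 81
which factors as (x - 3)^4. The eigenvalues (with algebraic multiplicities) are λ = 3 with multiplicity 4.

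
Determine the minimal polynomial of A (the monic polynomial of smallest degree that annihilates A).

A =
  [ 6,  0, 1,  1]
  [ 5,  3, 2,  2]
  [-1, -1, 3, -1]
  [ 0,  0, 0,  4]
x^3 - 12*x^2 + 48*x - 64

The characteristic polynomial is χ_A(x) = (x - 4)^4, so the eigenvalues are known. The minimal polynomial is
  m_A(x) = Π_λ (x − λ)^{k_λ}
where k_λ is the size of the *largest* Jordan block for λ (equivalently, the smallest k with (A − λI)^k v = 0 for every generalised eigenvector v of λ).

  λ = 4: largest Jordan block has size 3, contributing (x − 4)^3

So m_A(x) = (x - 4)^3 = x^3 - 12*x^2 + 48*x - 64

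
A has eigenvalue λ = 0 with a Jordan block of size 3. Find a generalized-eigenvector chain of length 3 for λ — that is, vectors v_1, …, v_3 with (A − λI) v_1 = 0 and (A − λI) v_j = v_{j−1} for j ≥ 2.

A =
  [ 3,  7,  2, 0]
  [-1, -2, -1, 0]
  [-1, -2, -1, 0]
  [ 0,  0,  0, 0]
A Jordan chain for λ = 0 of length 3:
v_1 = (3, -1, -1, 0)ᵀ
v_2 = (7, -2, -2, 0)ᵀ
v_3 = (0, 1, 0, 0)ᵀ

Let N = A − (0)·I. We want v_3 with N^3 v_3 = 0 but N^2 v_3 ≠ 0; then v_{j-1} := N · v_j for j = 3, …, 2.

Pick v_3 = (0, 1, 0, 0)ᵀ.
Then v_2 = N · v_3 = (7, -2, -2, 0)ᵀ.
Then v_1 = N · v_2 = (3, -1, -1, 0)ᵀ.

Sanity check: (A − (0)·I) v_1 = (0, 0, 0, 0)ᵀ = 0. ✓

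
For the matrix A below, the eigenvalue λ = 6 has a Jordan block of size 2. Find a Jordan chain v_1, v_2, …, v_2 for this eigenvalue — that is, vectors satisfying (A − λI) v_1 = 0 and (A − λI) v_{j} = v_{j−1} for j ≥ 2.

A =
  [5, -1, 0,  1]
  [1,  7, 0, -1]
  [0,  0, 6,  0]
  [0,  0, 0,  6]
A Jordan chain for λ = 6 of length 2:
v_1 = (-1, 1, 0, 0)ᵀ
v_2 = (1, 0, 0, 0)ᵀ

Let N = A − (6)·I. We want v_2 with N^2 v_2 = 0 but N^1 v_2 ≠ 0; then v_{j-1} := N · v_j for j = 2, …, 2.

Pick v_2 = (1, 0, 0, 0)ᵀ.
Then v_1 = N · v_2 = (-1, 1, 0, 0)ᵀ.

Sanity check: (A − (6)·I) v_1 = (0, 0, 0, 0)ᵀ = 0. ✓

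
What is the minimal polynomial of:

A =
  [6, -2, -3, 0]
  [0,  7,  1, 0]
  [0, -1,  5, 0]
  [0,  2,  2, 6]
x^3 - 18*x^2 + 108*x - 216

The characteristic polynomial is χ_A(x) = (x - 6)^4, so the eigenvalues are known. The minimal polynomial is
  m_A(x) = Π_λ (x − λ)^{k_λ}
where k_λ is the size of the *largest* Jordan block for λ (equivalently, the smallest k with (A − λI)^k v = 0 for every generalised eigenvector v of λ).

  λ = 6: largest Jordan block has size 3, contributing (x − 6)^3

So m_A(x) = (x - 6)^3 = x^3 - 18*x^2 + 108*x - 216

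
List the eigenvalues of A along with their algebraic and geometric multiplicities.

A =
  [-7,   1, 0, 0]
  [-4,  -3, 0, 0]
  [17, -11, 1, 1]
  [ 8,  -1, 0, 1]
λ = -5: alg = 2, geom = 1; λ = 1: alg = 2, geom = 1

Step 1 — factor the characteristic polynomial to read off the algebraic multiplicities:
  χ_A(x) = (x - 1)^2*(x + 5)^2

Step 2 — compute geometric multiplicities via the rank-nullity identity g(λ) = n − rank(A − λI):
  rank(A − (-5)·I) = 3, so dim ker(A − (-5)·I) = n − 3 = 1
  rank(A − (1)·I) = 3, so dim ker(A − (1)·I) = n − 3 = 1

Summary:
  λ = -5: algebraic multiplicity = 2, geometric multiplicity = 1
  λ = 1: algebraic multiplicity = 2, geometric multiplicity = 1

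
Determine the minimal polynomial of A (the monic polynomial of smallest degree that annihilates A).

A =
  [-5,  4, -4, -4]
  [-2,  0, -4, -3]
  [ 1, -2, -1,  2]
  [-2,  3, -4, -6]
x^2 + 6*x + 9

The characteristic polynomial is χ_A(x) = (x + 3)^4, so the eigenvalues are known. The minimal polynomial is
  m_A(x) = Π_λ (x − λ)^{k_λ}
where k_λ is the size of the *largest* Jordan block for λ (equivalently, the smallest k with (A − λI)^k v = 0 for every generalised eigenvector v of λ).

  λ = -3: largest Jordan block has size 2, contributing (x + 3)^2

So m_A(x) = (x + 3)^2 = x^2 + 6*x + 9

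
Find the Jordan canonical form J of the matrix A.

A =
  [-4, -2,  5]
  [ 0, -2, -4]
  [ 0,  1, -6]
J_3(-4)

The characteristic polynomial is
  det(x·I − A) = x^3 + 12*x^2 + 48*x + 64 = (x + 4)^3

Eigenvalues and multiplicities (the geometric multiplicity of λ is n − rank(A − λI), which equals the number of Jordan blocks for λ):
  λ = -4: algebraic multiplicity = 3, geometric multiplicity = 1

Determining the block sizes for each eigenvalue:
  λ = -4: one block (gm = 1), so the single block has size am = 3 → block sizes [3]

Assembling the blocks gives a Jordan form
J =
  [-4,  1,  0]
  [ 0, -4,  1]
  [ 0,  0, -4]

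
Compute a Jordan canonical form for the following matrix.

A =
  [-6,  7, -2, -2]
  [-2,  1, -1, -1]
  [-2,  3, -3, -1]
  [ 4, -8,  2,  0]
J_3(-2) ⊕ J_1(-2)

The characteristic polynomial is
  det(x·I − A) = x^4 + 8*x^3 + 24*x^2 + 32*x + 16 = (x + 2)^4

Eigenvalues and multiplicities (the geometric multiplicity of λ is n − rank(A − λI), which equals the number of Jordan blocks for λ):
  λ = -2: algebraic multiplicity = 4, geometric multiplicity = 2

Determining the block sizes for each eigenvalue:
  λ = -2: with am = 4 and gm = 2, the partition is not yet determined (e.g. several partitions of 4 into 2 parts exist). Let N = A − (-2)·I. Computing rank(N^1) = 2, rank(N^2) = 1, rank(N^3) = 0; the number of blocks of size ≥ j is rank(N^{j−1}) − rank(N^j), giving [2, 1, 1]. So we have 1 block(s) of size 3, 1 block(s) of size 1 → block sizes [3, 1]

Assembling the blocks gives a Jordan form
J =
  [-2,  1,  0,  0]
  [ 0, -2,  1,  0]
  [ 0,  0, -2,  0]
  [ 0,  0,  0, -2]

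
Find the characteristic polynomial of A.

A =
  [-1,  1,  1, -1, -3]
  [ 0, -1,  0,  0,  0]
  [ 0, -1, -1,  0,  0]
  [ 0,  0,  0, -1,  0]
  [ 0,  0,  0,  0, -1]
x^5 + 5*x^4 + 10*x^3 + 10*x^2 + 5*x + 1

Expanding det(x·I − A) (e.g. by cofactor expansion or by noting that A is similar to its Jordan form J, which has the same characteristic polynomial as A) gives
  χ_A(x) = x^5 + 5*x^4 + 10*x^3 + 10*x^2 + 5*x + 1
which factors as (x + 1)^5. The eigenvalues (with algebraic multiplicities) are λ = -1 with multiplicity 5.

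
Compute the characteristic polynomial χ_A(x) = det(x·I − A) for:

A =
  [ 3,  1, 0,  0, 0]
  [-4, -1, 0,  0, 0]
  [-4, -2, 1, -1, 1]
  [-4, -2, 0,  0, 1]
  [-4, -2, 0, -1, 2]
x^5 - 5*x^4 + 10*x^3 - 10*x^2 + 5*x - 1

Expanding det(x·I − A) (e.g. by cofactor expansion or by noting that A is similar to its Jordan form J, which has the same characteristic polynomial as A) gives
  χ_A(x) = x^5 - 5*x^4 + 10*x^3 - 10*x^2 + 5*x - 1
which factors as (x - 1)^5. The eigenvalues (with algebraic multiplicities) are λ = 1 with multiplicity 5.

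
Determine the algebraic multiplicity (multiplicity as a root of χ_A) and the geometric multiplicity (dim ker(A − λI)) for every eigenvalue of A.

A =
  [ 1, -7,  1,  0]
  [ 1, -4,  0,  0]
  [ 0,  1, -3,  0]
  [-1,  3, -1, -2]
λ = -2: alg = 4, geom = 2

Step 1 — factor the characteristic polynomial to read off the algebraic multiplicities:
  χ_A(x) = (x + 2)^4

Step 2 — compute geometric multiplicities via the rank-nullity identity g(λ) = n − rank(A − λI):
  rank(A − (-2)·I) = 2, so dim ker(A − (-2)·I) = n − 2 = 2

Summary:
  λ = -2: algebraic multiplicity = 4, geometric multiplicity = 2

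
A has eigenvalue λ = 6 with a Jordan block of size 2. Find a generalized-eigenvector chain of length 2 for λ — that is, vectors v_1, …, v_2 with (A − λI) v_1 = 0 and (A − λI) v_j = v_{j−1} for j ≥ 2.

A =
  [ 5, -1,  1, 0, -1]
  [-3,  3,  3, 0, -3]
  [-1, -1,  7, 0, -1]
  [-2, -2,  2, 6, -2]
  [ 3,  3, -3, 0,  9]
A Jordan chain for λ = 6 of length 2:
v_1 = (-1, -3, -1, -2, 3)ᵀ
v_2 = (1, 0, 0, 0, 0)ᵀ

Let N = A − (6)·I. We want v_2 with N^2 v_2 = 0 but N^1 v_2 ≠ 0; then v_{j-1} := N · v_j for j = 2, …, 2.

Pick v_2 = (1, 0, 0, 0, 0)ᵀ.
Then v_1 = N · v_2 = (-1, -3, -1, -2, 3)ᵀ.

Sanity check: (A − (6)·I) v_1 = (0, 0, 0, 0, 0)ᵀ = 0. ✓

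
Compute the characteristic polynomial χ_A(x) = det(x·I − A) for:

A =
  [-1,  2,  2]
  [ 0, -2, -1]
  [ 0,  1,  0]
x^3 + 3*x^2 + 3*x + 1

Expanding det(x·I − A) (e.g. by cofactor expansion or by noting that A is similar to its Jordan form J, which has the same characteristic polynomial as A) gives
  χ_A(x) = x^3 + 3*x^2 + 3*x + 1
which factors as (x + 1)^3. The eigenvalues (with algebraic multiplicities) are λ = -1 with multiplicity 3.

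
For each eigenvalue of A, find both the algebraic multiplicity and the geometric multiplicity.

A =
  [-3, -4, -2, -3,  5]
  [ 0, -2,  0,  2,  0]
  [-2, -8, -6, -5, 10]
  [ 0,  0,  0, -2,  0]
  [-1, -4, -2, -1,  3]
λ = -2: alg = 5, geom = 3

Step 1 — factor the characteristic polynomial to read off the algebraic multiplicities:
  χ_A(x) = (x + 2)^5

Step 2 — compute geometric multiplicities via the rank-nullity identity g(λ) = n − rank(A − λI):
  rank(A − (-2)·I) = 2, so dim ker(A − (-2)·I) = n − 2 = 3

Summary:
  λ = -2: algebraic multiplicity = 5, geometric multiplicity = 3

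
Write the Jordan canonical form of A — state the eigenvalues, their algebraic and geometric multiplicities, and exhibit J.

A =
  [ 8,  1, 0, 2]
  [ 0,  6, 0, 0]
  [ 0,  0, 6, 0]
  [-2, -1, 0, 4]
J_2(6) ⊕ J_1(6) ⊕ J_1(6)

The characteristic polynomial is
  det(x·I − A) = x^4 - 24*x^3 + 216*x^2 - 864*x + 1296 = (x - 6)^4

Eigenvalues and multiplicities (the geometric multiplicity of λ is n − rank(A − λI), which equals the number of Jordan blocks for λ):
  λ = 6: algebraic multiplicity = 4, geometric multiplicity = 3

Determining the block sizes for each eigenvalue:
  λ = 6: 3 blocks summing to 4 forces exactly one block of size 2 and the rest size 1 → block sizes [2, 1, 1]

Assembling the blocks gives a Jordan form
J =
  [6, 1, 0, 0]
  [0, 6, 0, 0]
  [0, 0, 6, 0]
  [0, 0, 0, 6]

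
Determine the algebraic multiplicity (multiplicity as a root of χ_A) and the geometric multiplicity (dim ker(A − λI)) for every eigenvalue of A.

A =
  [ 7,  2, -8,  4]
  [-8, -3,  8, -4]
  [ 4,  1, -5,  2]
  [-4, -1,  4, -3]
λ = -1: alg = 4, geom = 3

Step 1 — factor the characteristic polynomial to read off the algebraic multiplicities:
  χ_A(x) = (x + 1)^4

Step 2 — compute geometric multiplicities via the rank-nullity identity g(λ) = n − rank(A − λI):
  rank(A − (-1)·I) = 1, so dim ker(A − (-1)·I) = n − 1 = 3

Summary:
  λ = -1: algebraic multiplicity = 4, geometric multiplicity = 3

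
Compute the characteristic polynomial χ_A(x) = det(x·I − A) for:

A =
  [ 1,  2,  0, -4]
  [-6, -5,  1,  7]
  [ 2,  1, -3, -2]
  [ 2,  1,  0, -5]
x^4 + 12*x^3 + 54*x^2 + 108*x + 81

Expanding det(x·I − A) (e.g. by cofactor expansion or by noting that A is similar to its Jordan form J, which has the same characteristic polynomial as A) gives
  χ_A(x) = x^4 + 12*x^3 + 54*x^2 + 108*x + 81
which factors as (x + 3)^4. The eigenvalues (with algebraic multiplicities) are λ = -3 with multiplicity 4.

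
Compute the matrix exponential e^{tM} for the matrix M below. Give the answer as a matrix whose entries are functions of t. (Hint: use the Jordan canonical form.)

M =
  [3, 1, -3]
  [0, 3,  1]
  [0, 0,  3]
e^{tM} =
  [exp(3*t), t*exp(3*t), t^2*exp(3*t)/2 - 3*t*exp(3*t)]
  [0, exp(3*t), t*exp(3*t)]
  [0, 0, exp(3*t)]

Strategy: write M = P · J · P⁻¹ where J is a Jordan canonical form, so e^{tM} = P · e^{tJ} · P⁻¹, and e^{tJ} can be computed block-by-block.

M has Jordan form
J =
  [3, 1, 0]
  [0, 3, 1]
  [0, 0, 3]
(up to reordering of blocks).

Per-block formulas:
  For a 3×3 Jordan block J_3(3): exp(t · J_3(3)) = e^(3t)·(I + t·N + (t^2/2)·N^2), where N is the 3×3 nilpotent shift.

After assembling e^{tJ} and conjugating by P, we get:

e^{tM} =
  [exp(3*t), t*exp(3*t), t^2*exp(3*t)/2 - 3*t*exp(3*t)]
  [0, exp(3*t), t*exp(3*t)]
  [0, 0, exp(3*t)]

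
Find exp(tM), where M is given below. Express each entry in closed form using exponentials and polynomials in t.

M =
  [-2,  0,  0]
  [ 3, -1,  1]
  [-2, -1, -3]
e^{tM} =
  [exp(-2*t), 0, 0]
  [t^2*exp(-2*t)/2 + 3*t*exp(-2*t), t*exp(-2*t) + exp(-2*t), t*exp(-2*t)]
  [-t^2*exp(-2*t)/2 - 2*t*exp(-2*t), -t*exp(-2*t), -t*exp(-2*t) + exp(-2*t)]

Strategy: write M = P · J · P⁻¹ where J is a Jordan canonical form, so e^{tM} = P · e^{tJ} · P⁻¹, and e^{tJ} can be computed block-by-block.

M has Jordan form
J =
  [-2,  1,  0]
  [ 0, -2,  1]
  [ 0,  0, -2]
(up to reordering of blocks).

Per-block formulas:
  For a 3×3 Jordan block J_3(-2): exp(t · J_3(-2)) = e^(-2t)·(I + t·N + (t^2/2)·N^2), where N is the 3×3 nilpotent shift.

After assembling e^{tJ} and conjugating by P, we get:

e^{tM} =
  [exp(-2*t), 0, 0]
  [t^2*exp(-2*t)/2 + 3*t*exp(-2*t), t*exp(-2*t) + exp(-2*t), t*exp(-2*t)]
  [-t^2*exp(-2*t)/2 - 2*t*exp(-2*t), -t*exp(-2*t), -t*exp(-2*t) + exp(-2*t)]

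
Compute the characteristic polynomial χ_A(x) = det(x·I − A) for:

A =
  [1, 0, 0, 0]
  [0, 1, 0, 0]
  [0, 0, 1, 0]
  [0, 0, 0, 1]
x^4 - 4*x^3 + 6*x^2 - 4*x + 1

Expanding det(x·I − A) (e.g. by cofactor expansion or by noting that A is similar to its Jordan form J, which has the same characteristic polynomial as A) gives
  χ_A(x) = x^4 - 4*x^3 + 6*x^2 - 4*x + 1
which factors as (x - 1)^4. The eigenvalues (with algebraic multiplicities) are λ = 1 with multiplicity 4.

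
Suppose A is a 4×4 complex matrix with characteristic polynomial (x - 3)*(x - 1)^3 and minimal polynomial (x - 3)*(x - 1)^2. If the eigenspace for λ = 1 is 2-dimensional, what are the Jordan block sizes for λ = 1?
Block sizes for λ = 1: [2, 1]

Step 1 — from the characteristic polynomial, algebraic multiplicity of λ = 1 is 3. From dim ker(A − (1)·I) = 2, there are exactly 2 Jordan blocks for λ = 1.
Step 2 — from the minimal polynomial, the factor (x − 1)^2 tells us the largest block for λ = 1 has size 2.
Step 3 — with total size 3, 2 blocks, and largest block 2, the block sizes (in nonincreasing order) are [2, 1].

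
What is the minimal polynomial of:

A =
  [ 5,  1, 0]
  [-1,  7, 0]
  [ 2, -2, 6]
x^2 - 12*x + 36

The characteristic polynomial is χ_A(x) = (x - 6)^3, so the eigenvalues are known. The minimal polynomial is
  m_A(x) = Π_λ (x − λ)^{k_λ}
where k_λ is the size of the *largest* Jordan block for λ (equivalently, the smallest k with (A − λI)^k v = 0 for every generalised eigenvector v of λ).

  λ = 6: largest Jordan block has size 2, contributing (x − 6)^2

So m_A(x) = (x - 6)^2 = x^2 - 12*x + 36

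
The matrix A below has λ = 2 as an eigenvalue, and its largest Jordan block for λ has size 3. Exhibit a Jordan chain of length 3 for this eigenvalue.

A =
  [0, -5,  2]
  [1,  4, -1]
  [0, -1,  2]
A Jordan chain for λ = 2 of length 3:
v_1 = (-1, 0, -1)ᵀ
v_2 = (-2, 1, 0)ᵀ
v_3 = (1, 0, 0)ᵀ

Let N = A − (2)·I. We want v_3 with N^3 v_3 = 0 but N^2 v_3 ≠ 0; then v_{j-1} := N · v_j for j = 3, …, 2.

Pick v_3 = (1, 0, 0)ᵀ.
Then v_2 = N · v_3 = (-2, 1, 0)ᵀ.
Then v_1 = N · v_2 = (-1, 0, -1)ᵀ.

Sanity check: (A − (2)·I) v_1 = (0, 0, 0)ᵀ = 0. ✓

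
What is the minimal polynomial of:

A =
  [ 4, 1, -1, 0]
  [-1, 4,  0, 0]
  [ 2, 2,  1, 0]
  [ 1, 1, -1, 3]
x^3 - 9*x^2 + 27*x - 27

The characteristic polynomial is χ_A(x) = (x - 3)^4, so the eigenvalues are known. The minimal polynomial is
  m_A(x) = Π_λ (x − λ)^{k_λ}
where k_λ is the size of the *largest* Jordan block for λ (equivalently, the smallest k with (A − λI)^k v = 0 for every generalised eigenvector v of λ).

  λ = 3: largest Jordan block has size 3, contributing (x − 3)^3

So m_A(x) = (x - 3)^3 = x^3 - 9*x^2 + 27*x - 27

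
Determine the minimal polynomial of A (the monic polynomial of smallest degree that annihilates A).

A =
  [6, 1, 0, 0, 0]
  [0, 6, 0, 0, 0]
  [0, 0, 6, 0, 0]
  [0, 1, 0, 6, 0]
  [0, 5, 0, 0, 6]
x^2 - 12*x + 36

The characteristic polynomial is χ_A(x) = (x - 6)^5, so the eigenvalues are known. The minimal polynomial is
  m_A(x) = Π_λ (x − λ)^{k_λ}
where k_λ is the size of the *largest* Jordan block for λ (equivalently, the smallest k with (A − λI)^k v = 0 for every generalised eigenvector v of λ).

  λ = 6: largest Jordan block has size 2, contributing (x − 6)^2

So m_A(x) = (x - 6)^2 = x^2 - 12*x + 36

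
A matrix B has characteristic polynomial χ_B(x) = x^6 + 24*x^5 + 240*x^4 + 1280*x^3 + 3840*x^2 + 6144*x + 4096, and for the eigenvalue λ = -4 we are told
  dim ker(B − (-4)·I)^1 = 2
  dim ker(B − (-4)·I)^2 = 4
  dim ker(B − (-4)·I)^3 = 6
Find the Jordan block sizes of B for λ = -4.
Block sizes for λ = -4: [3, 3]

From the dimensions of kernels of powers, the number of Jordan blocks of size at least j is d_j − d_{j−1} where d_j = dim ker(N^j) (with d_0 = 0). Computing the differences gives [2, 2, 2].
The number of blocks of size exactly k is (#blocks of size ≥ k) − (#blocks of size ≥ k + 1), so the partition is: 2 block(s) of size 3.
In nonincreasing order the block sizes are [3, 3].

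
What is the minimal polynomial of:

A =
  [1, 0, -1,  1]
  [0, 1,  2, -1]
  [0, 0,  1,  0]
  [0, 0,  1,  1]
x^3 - 3*x^2 + 3*x - 1

The characteristic polynomial is χ_A(x) = (x - 1)^4, so the eigenvalues are known. The minimal polynomial is
  m_A(x) = Π_λ (x − λ)^{k_λ}
where k_λ is the size of the *largest* Jordan block for λ (equivalently, the smallest k with (A − λI)^k v = 0 for every generalised eigenvector v of λ).

  λ = 1: largest Jordan block has size 3, contributing (x − 1)^3

So m_A(x) = (x - 1)^3 = x^3 - 3*x^2 + 3*x - 1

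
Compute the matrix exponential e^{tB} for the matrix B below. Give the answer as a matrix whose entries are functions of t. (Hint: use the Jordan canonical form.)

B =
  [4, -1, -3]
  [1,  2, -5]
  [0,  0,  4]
e^{tB} =
  [t*exp(3*t) + exp(3*t), -t*exp(3*t), -2*t*exp(3*t) - exp(4*t) + exp(3*t)]
  [t*exp(3*t), -t*exp(3*t) + exp(3*t), -2*t*exp(3*t) - 3*exp(4*t) + 3*exp(3*t)]
  [0, 0, exp(4*t)]

Strategy: write B = P · J · P⁻¹ where J is a Jordan canonical form, so e^{tB} = P · e^{tJ} · P⁻¹, and e^{tJ} can be computed block-by-block.

B has Jordan form
J =
  [3, 1, 0]
  [0, 3, 0]
  [0, 0, 4]
(up to reordering of blocks).

Per-block formulas:
  For a 1×1 block at λ = 4: exp(t · [4]) = [e^(4t)].
  For a 2×2 Jordan block J_2(3): exp(t · J_2(3)) = e^(3t)·(I + t·N), where N is the 2×2 nilpotent shift.

After assembling e^{tJ} and conjugating by P, we get:

e^{tB} =
  [t*exp(3*t) + exp(3*t), -t*exp(3*t), -2*t*exp(3*t) - exp(4*t) + exp(3*t)]
  [t*exp(3*t), -t*exp(3*t) + exp(3*t), -2*t*exp(3*t) - 3*exp(4*t) + 3*exp(3*t)]
  [0, 0, exp(4*t)]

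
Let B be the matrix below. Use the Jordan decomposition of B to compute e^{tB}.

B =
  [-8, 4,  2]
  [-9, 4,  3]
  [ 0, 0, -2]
e^{tB} =
  [-6*t*exp(-2*t) + exp(-2*t), 4*t*exp(-2*t), 2*t*exp(-2*t)]
  [-9*t*exp(-2*t), 6*t*exp(-2*t) + exp(-2*t), 3*t*exp(-2*t)]
  [0, 0, exp(-2*t)]

Strategy: write B = P · J · P⁻¹ where J is a Jordan canonical form, so e^{tB} = P · e^{tJ} · P⁻¹, and e^{tJ} can be computed block-by-block.

B has Jordan form
J =
  [-2,  1,  0]
  [ 0, -2,  0]
  [ 0,  0, -2]
(up to reordering of blocks).

Per-block formulas:
  For a 2×2 Jordan block J_2(-2): exp(t · J_2(-2)) = e^(-2t)·(I + t·N), where N is the 2×2 nilpotent shift.
  For a 1×1 block at λ = -2: exp(t · [-2]) = [e^(-2t)].

After assembling e^{tJ} and conjugating by P, we get:

e^{tB} =
  [-6*t*exp(-2*t) + exp(-2*t), 4*t*exp(-2*t), 2*t*exp(-2*t)]
  [-9*t*exp(-2*t), 6*t*exp(-2*t) + exp(-2*t), 3*t*exp(-2*t)]
  [0, 0, exp(-2*t)]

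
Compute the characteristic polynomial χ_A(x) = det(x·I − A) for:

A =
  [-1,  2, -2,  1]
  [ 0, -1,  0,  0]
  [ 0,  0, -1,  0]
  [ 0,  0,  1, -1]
x^4 + 4*x^3 + 6*x^2 + 4*x + 1

Expanding det(x·I − A) (e.g. by cofactor expansion or by noting that A is similar to its Jordan form J, which has the same characteristic polynomial as A) gives
  χ_A(x) = x^4 + 4*x^3 + 6*x^2 + 4*x + 1
which factors as (x + 1)^4. The eigenvalues (with algebraic multiplicities) are λ = -1 with multiplicity 4.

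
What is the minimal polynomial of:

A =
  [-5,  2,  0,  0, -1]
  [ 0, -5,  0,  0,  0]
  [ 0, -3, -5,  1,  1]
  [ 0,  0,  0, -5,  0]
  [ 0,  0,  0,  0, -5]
x^2 + 10*x + 25

The characteristic polynomial is χ_A(x) = (x + 5)^5, so the eigenvalues are known. The minimal polynomial is
  m_A(x) = Π_λ (x − λ)^{k_λ}
where k_λ is the size of the *largest* Jordan block for λ (equivalently, the smallest k with (A − λI)^k v = 0 for every generalised eigenvector v of λ).

  λ = -5: largest Jordan block has size 2, contributing (x + 5)^2

So m_A(x) = (x + 5)^2 = x^2 + 10*x + 25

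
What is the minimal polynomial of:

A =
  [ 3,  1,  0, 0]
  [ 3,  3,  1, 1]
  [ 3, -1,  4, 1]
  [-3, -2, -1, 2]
x^3 - 9*x^2 + 27*x - 27

The characteristic polynomial is χ_A(x) = (x - 3)^4, so the eigenvalues are known. The minimal polynomial is
  m_A(x) = Π_λ (x − λ)^{k_λ}
where k_λ is the size of the *largest* Jordan block for λ (equivalently, the smallest k with (A − λI)^k v = 0 for every generalised eigenvector v of λ).

  λ = 3: largest Jordan block has size 3, contributing (x − 3)^3

So m_A(x) = (x - 3)^3 = x^3 - 9*x^2 + 27*x - 27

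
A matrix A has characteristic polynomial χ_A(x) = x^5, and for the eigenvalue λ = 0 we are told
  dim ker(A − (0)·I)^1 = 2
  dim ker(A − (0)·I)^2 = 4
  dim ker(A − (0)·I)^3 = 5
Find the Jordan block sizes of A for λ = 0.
Block sizes for λ = 0: [3, 2]

From the dimensions of kernels of powers, the number of Jordan blocks of size at least j is d_j − d_{j−1} where d_j = dim ker(N^j) (with d_0 = 0). Computing the differences gives [2, 2, 1].
The number of blocks of size exactly k is (#blocks of size ≥ k) − (#blocks of size ≥ k + 1), so the partition is: 1 block(s) of size 2, 1 block(s) of size 3.
In nonincreasing order the block sizes are [3, 2].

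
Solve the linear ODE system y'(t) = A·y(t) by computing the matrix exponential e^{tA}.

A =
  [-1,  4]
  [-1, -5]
e^{tA} =
  [2*t*exp(-3*t) + exp(-3*t), 4*t*exp(-3*t)]
  [-t*exp(-3*t), -2*t*exp(-3*t) + exp(-3*t)]

Strategy: write A = P · J · P⁻¹ where J is a Jordan canonical form, so e^{tA} = P · e^{tJ} · P⁻¹, and e^{tJ} can be computed block-by-block.

A has Jordan form
J =
  [-3,  1]
  [ 0, -3]
(up to reordering of blocks).

Per-block formulas:
  For a 2×2 Jordan block J_2(-3): exp(t · J_2(-3)) = e^(-3t)·(I + t·N), where N is the 2×2 nilpotent shift.

After assembling e^{tJ} and conjugating by P, we get:

e^{tA} =
  [2*t*exp(-3*t) + exp(-3*t), 4*t*exp(-3*t)]
  [-t*exp(-3*t), -2*t*exp(-3*t) + exp(-3*t)]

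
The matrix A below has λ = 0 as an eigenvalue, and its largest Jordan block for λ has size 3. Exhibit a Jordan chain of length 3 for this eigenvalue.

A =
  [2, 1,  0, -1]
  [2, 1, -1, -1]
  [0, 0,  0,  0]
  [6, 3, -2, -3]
A Jordan chain for λ = 0 of length 3:
v_1 = (1, 1, 0, 3)ᵀ
v_2 = (0, -1, 0, -2)ᵀ
v_3 = (0, 0, 1, 0)ᵀ

Let N = A − (0)·I. We want v_3 with N^3 v_3 = 0 but N^2 v_3 ≠ 0; then v_{j-1} := N · v_j for j = 3, …, 2.

Pick v_3 = (0, 0, 1, 0)ᵀ.
Then v_2 = N · v_3 = (0, -1, 0, -2)ᵀ.
Then v_1 = N · v_2 = (1, 1, 0, 3)ᵀ.

Sanity check: (A − (0)·I) v_1 = (0, 0, 0, 0)ᵀ = 0. ✓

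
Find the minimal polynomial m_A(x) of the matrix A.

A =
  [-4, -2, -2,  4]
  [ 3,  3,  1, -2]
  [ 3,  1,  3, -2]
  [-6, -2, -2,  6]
x^2 - 4*x + 4

The characteristic polynomial is χ_A(x) = (x - 2)^4, so the eigenvalues are known. The minimal polynomial is
  m_A(x) = Π_λ (x − λ)^{k_λ}
where k_λ is the size of the *largest* Jordan block for λ (equivalently, the smallest k with (A − λI)^k v = 0 for every generalised eigenvector v of λ).

  λ = 2: largest Jordan block has size 2, contributing (x − 2)^2

So m_A(x) = (x - 2)^2 = x^2 - 4*x + 4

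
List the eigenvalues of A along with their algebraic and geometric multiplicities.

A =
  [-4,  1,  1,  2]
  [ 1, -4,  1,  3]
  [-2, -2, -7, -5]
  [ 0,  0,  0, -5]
λ = -5: alg = 4, geom = 2

Step 1 — factor the characteristic polynomial to read off the algebraic multiplicities:
  χ_A(x) = (x + 5)^4

Step 2 — compute geometric multiplicities via the rank-nullity identity g(λ) = n − rank(A − λI):
  rank(A − (-5)·I) = 2, so dim ker(A − (-5)·I) = n − 2 = 2

Summary:
  λ = -5: algebraic multiplicity = 4, geometric multiplicity = 2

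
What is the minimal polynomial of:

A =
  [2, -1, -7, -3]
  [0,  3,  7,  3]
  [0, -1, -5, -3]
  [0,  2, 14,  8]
x^2 - 4*x + 4

The characteristic polynomial is χ_A(x) = (x - 2)^4, so the eigenvalues are known. The minimal polynomial is
  m_A(x) = Π_λ (x − λ)^{k_λ}
where k_λ is the size of the *largest* Jordan block for λ (equivalently, the smallest k with (A − λI)^k v = 0 for every generalised eigenvector v of λ).

  λ = 2: largest Jordan block has size 2, contributing (x − 2)^2

So m_A(x) = (x - 2)^2 = x^2 - 4*x + 4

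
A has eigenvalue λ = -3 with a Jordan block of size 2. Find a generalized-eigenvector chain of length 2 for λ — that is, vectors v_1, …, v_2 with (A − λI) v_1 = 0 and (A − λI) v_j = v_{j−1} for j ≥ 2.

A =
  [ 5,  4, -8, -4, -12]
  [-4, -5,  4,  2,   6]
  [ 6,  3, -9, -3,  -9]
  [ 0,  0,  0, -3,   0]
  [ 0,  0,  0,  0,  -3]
A Jordan chain for λ = -3 of length 2:
v_1 = (8, -4, 6, 0, 0)ᵀ
v_2 = (1, 0, 0, 0, 0)ᵀ

Let N = A − (-3)·I. We want v_2 with N^2 v_2 = 0 but N^1 v_2 ≠ 0; then v_{j-1} := N · v_j for j = 2, …, 2.

Pick v_2 = (1, 0, 0, 0, 0)ᵀ.
Then v_1 = N · v_2 = (8, -4, 6, 0, 0)ᵀ.

Sanity check: (A − (-3)·I) v_1 = (0, 0, 0, 0, 0)ᵀ = 0. ✓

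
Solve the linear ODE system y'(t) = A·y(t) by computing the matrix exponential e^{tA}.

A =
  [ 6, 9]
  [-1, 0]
e^{tA} =
  [3*t*exp(3*t) + exp(3*t), 9*t*exp(3*t)]
  [-t*exp(3*t), -3*t*exp(3*t) + exp(3*t)]

Strategy: write A = P · J · P⁻¹ where J is a Jordan canonical form, so e^{tA} = P · e^{tJ} · P⁻¹, and e^{tJ} can be computed block-by-block.

A has Jordan form
J =
  [3, 1]
  [0, 3]
(up to reordering of blocks).

Per-block formulas:
  For a 2×2 Jordan block J_2(3): exp(t · J_2(3)) = e^(3t)·(I + t·N), where N is the 2×2 nilpotent shift.

After assembling e^{tJ} and conjugating by P, we get:

e^{tA} =
  [3*t*exp(3*t) + exp(3*t), 9*t*exp(3*t)]
  [-t*exp(3*t), -3*t*exp(3*t) + exp(3*t)]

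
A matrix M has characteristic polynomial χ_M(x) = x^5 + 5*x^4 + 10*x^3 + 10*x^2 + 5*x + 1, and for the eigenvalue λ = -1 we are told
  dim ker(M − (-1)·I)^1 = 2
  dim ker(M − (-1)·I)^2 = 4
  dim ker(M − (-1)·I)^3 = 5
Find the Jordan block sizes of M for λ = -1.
Block sizes for λ = -1: [3, 2]

From the dimensions of kernels of powers, the number of Jordan blocks of size at least j is d_j − d_{j−1} where d_j = dim ker(N^j) (with d_0 = 0). Computing the differences gives [2, 2, 1].
The number of blocks of size exactly k is (#blocks of size ≥ k) − (#blocks of size ≥ k + 1), so the partition is: 1 block(s) of size 2, 1 block(s) of size 3.
In nonincreasing order the block sizes are [3, 2].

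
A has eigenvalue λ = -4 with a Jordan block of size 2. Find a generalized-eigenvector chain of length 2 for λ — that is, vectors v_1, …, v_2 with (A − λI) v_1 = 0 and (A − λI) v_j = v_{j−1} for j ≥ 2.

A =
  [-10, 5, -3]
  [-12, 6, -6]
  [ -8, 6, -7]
A Jordan chain for λ = -4 of length 2:
v_1 = (-6, -12, -8)ᵀ
v_2 = (1, 0, 0)ᵀ

Let N = A − (-4)·I. We want v_2 with N^2 v_2 = 0 but N^1 v_2 ≠ 0; then v_{j-1} := N · v_j for j = 2, …, 2.

Pick v_2 = (1, 0, 0)ᵀ.
Then v_1 = N · v_2 = (-6, -12, -8)ᵀ.

Sanity check: (A − (-4)·I) v_1 = (0, 0, 0)ᵀ = 0. ✓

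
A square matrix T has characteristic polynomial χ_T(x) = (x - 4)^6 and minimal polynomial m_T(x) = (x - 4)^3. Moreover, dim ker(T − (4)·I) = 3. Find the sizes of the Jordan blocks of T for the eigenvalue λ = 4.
Block sizes for λ = 4: [3, 2, 1]

Step 1 — from the characteristic polynomial, algebraic multiplicity of λ = 4 is 6. From dim ker(T − (4)·I) = 3, there are exactly 3 Jordan blocks for λ = 4.
Step 2 — from the minimal polynomial, the factor (x − 4)^3 tells us the largest block for λ = 4 has size 3.
Step 3 — with total size 6, 3 blocks, and largest block 3, the block sizes (in nonincreasing order) are [3, 2, 1].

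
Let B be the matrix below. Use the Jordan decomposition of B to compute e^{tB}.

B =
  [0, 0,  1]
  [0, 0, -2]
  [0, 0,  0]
e^{tB} =
  [1, 0, t]
  [0, 1, -2*t]
  [0, 0, 1]

Strategy: write B = P · J · P⁻¹ where J is a Jordan canonical form, so e^{tB} = P · e^{tJ} · P⁻¹, and e^{tJ} can be computed block-by-block.

B has Jordan form
J =
  [0, 1, 0]
  [0, 0, 0]
  [0, 0, 0]
(up to reordering of blocks).

Per-block formulas:
  For a 1×1 block at λ = 0: exp(t · [0]) = [e^(0t)].
  For a 2×2 Jordan block J_2(0): exp(t · J_2(0)) = e^(0t)·(I + t·N), where N is the 2×2 nilpotent shift.

After assembling e^{tJ} and conjugating by P, we get:

e^{tB} =
  [1, 0, t]
  [0, 1, -2*t]
  [0, 0, 1]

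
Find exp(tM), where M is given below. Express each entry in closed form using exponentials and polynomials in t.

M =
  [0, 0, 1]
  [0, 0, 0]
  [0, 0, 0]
e^{tM} =
  [1, 0, t]
  [0, 1, 0]
  [0, 0, 1]

Strategy: write M = P · J · P⁻¹ where J is a Jordan canonical form, so e^{tM} = P · e^{tJ} · P⁻¹, and e^{tJ} can be computed block-by-block.

M has Jordan form
J =
  [0, 1, 0]
  [0, 0, 0]
  [0, 0, 0]
(up to reordering of blocks).

Per-block formulas:
  For a 2×2 Jordan block J_2(0): exp(t · J_2(0)) = e^(0t)·(I + t·N), where N is the 2×2 nilpotent shift.
  For a 1×1 block at λ = 0: exp(t · [0]) = [e^(0t)].

After assembling e^{tJ} and conjugating by P, we get:

e^{tM} =
  [1, 0, t]
  [0, 1, 0]
  [0, 0, 1]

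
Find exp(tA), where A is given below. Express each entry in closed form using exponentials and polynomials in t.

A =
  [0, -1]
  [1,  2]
e^{tA} =
  [-t*exp(t) + exp(t), -t*exp(t)]
  [t*exp(t), t*exp(t) + exp(t)]

Strategy: write A = P · J · P⁻¹ where J is a Jordan canonical form, so e^{tA} = P · e^{tJ} · P⁻¹, and e^{tJ} can be computed block-by-block.

A has Jordan form
J =
  [1, 1]
  [0, 1]
(up to reordering of blocks).

Per-block formulas:
  For a 2×2 Jordan block J_2(1): exp(t · J_2(1)) = e^(1t)·(I + t·N), where N is the 2×2 nilpotent shift.

After assembling e^{tJ} and conjugating by P, we get:

e^{tA} =
  [-t*exp(t) + exp(t), -t*exp(t)]
  [t*exp(t), t*exp(t) + exp(t)]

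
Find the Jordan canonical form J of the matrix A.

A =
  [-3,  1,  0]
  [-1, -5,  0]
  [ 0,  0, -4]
J_2(-4) ⊕ J_1(-4)

The characteristic polynomial is
  det(x·I − A) = x^3 + 12*x^2 + 48*x + 64 = (x + 4)^3

Eigenvalues and multiplicities (the geometric multiplicity of λ is n − rank(A − λI), which equals the number of Jordan blocks for λ):
  λ = -4: algebraic multiplicity = 3, geometric multiplicity = 2

Determining the block sizes for each eigenvalue:
  λ = -4: 2 blocks summing to 3 forces exactly one block of size 2 and the rest size 1 → block sizes [2, 1]

Assembling the blocks gives a Jordan form
J =
  [-4,  1,  0]
  [ 0, -4,  0]
  [ 0,  0, -4]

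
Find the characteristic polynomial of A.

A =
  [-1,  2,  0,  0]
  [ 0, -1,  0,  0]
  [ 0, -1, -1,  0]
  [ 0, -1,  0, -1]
x^4 + 4*x^3 + 6*x^2 + 4*x + 1

Expanding det(x·I − A) (e.g. by cofactor expansion or by noting that A is similar to its Jordan form J, which has the same characteristic polynomial as A) gives
  χ_A(x) = x^4 + 4*x^3 + 6*x^2 + 4*x + 1
which factors as (x + 1)^4. The eigenvalues (with algebraic multiplicities) are λ = -1 with multiplicity 4.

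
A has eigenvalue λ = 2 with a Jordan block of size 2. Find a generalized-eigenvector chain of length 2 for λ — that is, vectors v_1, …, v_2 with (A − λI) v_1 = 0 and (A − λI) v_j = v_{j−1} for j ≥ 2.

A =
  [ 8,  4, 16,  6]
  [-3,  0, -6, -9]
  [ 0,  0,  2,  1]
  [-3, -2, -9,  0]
A Jordan chain for λ = 2 of length 2:
v_1 = (2, -3, 0, 0)ᵀ
v_2 = (3, 0, -1, 0)ᵀ

Let N = A − (2)·I. We want v_2 with N^2 v_2 = 0 but N^1 v_2 ≠ 0; then v_{j-1} := N · v_j for j = 2, …, 2.

Pick v_2 = (3, 0, -1, 0)ᵀ.
Then v_1 = N · v_2 = (2, -3, 0, 0)ᵀ.

Sanity check: (A − (2)·I) v_1 = (0, 0, 0, 0)ᵀ = 0. ✓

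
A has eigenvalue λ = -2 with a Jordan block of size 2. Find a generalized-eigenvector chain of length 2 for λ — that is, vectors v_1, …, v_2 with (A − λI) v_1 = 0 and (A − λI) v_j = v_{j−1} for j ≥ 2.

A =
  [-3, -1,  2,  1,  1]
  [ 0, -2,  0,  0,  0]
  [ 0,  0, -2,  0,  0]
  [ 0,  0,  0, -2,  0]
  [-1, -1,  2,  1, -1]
A Jordan chain for λ = -2 of length 2:
v_1 = (-1, 0, 0, 0, -1)ᵀ
v_2 = (1, 0, 0, 0, 0)ᵀ

Let N = A − (-2)·I. We want v_2 with N^2 v_2 = 0 but N^1 v_2 ≠ 0; then v_{j-1} := N · v_j for j = 2, …, 2.

Pick v_2 = (1, 0, 0, 0, 0)ᵀ.
Then v_1 = N · v_2 = (-1, 0, 0, 0, -1)ᵀ.

Sanity check: (A − (-2)·I) v_1 = (0, 0, 0, 0, 0)ᵀ = 0. ✓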